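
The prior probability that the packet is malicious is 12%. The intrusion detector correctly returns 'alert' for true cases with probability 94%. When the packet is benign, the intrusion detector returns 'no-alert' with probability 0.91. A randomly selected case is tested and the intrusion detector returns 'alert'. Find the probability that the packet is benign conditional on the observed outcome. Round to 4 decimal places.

P(¬H | E) ≈ 0.4125

Let H be the event that the packet is malicious. P(H) = 0.12, so P(¬H) = 0.88. With E the 'alert' result, P(E|H) = 0.94 and P(E|¬H) = 0.09.
P(E) = 0.94·0.12 + 0.09·0.88 = 0.11280 + 0.079200 = 0.19200.
By Bayes' theorem, P(H|E) = 0.11280 / 0.19200 = 0.5875. Hence P(¬H|E) = 1 − 0.5875 = 0.4125.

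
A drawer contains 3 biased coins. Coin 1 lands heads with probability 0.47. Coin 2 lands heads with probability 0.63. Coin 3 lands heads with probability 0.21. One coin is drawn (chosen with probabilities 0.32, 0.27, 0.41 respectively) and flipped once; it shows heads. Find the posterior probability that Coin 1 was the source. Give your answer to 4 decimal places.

Posterior probability ≈ 0.3699

Tabulate prior·likelihood by source: [1] prior 0.32, lik 0.47, product 0.1504; [2] prior 0.27, lik 0.63, product 0.1701; [3] prior 0.41, lik 0.21, product 0.08610.
Normalizing constant = 0.40660; the posterior for Coin 1 is its product over the sum, 0.1504/0.40660 = 0.3699.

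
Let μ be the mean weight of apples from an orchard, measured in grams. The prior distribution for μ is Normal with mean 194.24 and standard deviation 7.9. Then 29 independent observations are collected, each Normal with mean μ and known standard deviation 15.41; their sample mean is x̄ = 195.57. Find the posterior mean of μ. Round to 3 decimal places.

Posterior mean ≈ 195.416

With known σ, the Normal prior is conjugate. Weight on the data is w = (n/σ²)/(n/σ² + 1/τ₀²) = 0.122122/(0.122122+0.0160231) = 0.88401.
Posterior mean = w·x̄ + (1−w)·μ₀ = 0.88401·195.57 + 0.11599·194.24 = 195.416.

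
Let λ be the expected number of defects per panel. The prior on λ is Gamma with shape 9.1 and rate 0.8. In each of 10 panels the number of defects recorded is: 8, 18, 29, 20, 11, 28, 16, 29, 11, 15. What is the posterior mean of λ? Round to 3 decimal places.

Total count ∑xᵢ = 185 over n = 10 panels.
Gamma is conjugate to the Poisson likelihood: posterior is Gamma(shape = 9.1+185 = 194.1, rate = 0.8+10 = 10.8).
Posterior mean = shape/rate = 194.1/10.8 = 17.972.

Posterior mean ≈ 17.972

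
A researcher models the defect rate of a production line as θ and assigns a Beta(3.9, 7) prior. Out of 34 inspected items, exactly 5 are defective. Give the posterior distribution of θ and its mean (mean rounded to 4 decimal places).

Posterior: Beta(8.9, 36); mean ≈ 0.1982

The binomial likelihood is conjugate to the Beta prior: with 5 successes and 29 failures, the posterior is Beta(3.9+5, 7+29) = Beta(8.9, 36).
Posterior mean = α/(α+β) = 8.9/44.9 = 0.1982.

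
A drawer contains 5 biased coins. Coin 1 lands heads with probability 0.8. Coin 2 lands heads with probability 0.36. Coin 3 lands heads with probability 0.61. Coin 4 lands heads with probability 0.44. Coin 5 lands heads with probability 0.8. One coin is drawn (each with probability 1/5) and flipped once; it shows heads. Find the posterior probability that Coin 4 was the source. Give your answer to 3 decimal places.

Tabulate prior·likelihood by source: [1] prior 0.2, lik 0.8, product 0.1600; [2] prior 0.2, lik 0.36, product 0.07200; [3] prior 0.2, lik 0.61, product 0.1220; [4] prior 0.2, lik 0.44, product 0.08800; [5] prior 0.2, lik 0.8, product 0.1600.
Normalizing constant = 0.60200; the posterior for Coin 4 is its product over the sum, 0.08800/0.60200 = 0.146.

Posterior probability ≈ 0.146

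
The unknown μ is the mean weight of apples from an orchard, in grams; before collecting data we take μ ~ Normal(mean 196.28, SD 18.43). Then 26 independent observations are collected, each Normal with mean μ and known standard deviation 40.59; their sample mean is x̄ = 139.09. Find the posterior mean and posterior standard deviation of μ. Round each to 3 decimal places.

With known σ, the Normal prior is conjugate. Weight on the data is w = (n/σ²)/(n/σ² + 1/τ₀²) = 0.0157810/(0.0157810+0.00294408) = 0.84277.
Posterior mean = w·x̄ + (1−w)·μ₀ = 0.84277·139.09 + 0.15723·196.28 = 148.082. Posterior variance = 1/(0.0157810+0.00294408) = 53.4042, so SD = 7.308.

Posterior mean ≈ 148.082; posterior SD ≈ 7.308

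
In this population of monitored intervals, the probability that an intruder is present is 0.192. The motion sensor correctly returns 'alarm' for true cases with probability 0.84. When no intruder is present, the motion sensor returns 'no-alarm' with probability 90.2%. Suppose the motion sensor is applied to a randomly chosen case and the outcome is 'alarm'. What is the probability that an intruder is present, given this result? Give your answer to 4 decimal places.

Write H for 'an intruder is present'. Prior odds H:¬H = 0.192/0.808 = 0.23762. For the 'alarm' outcome, the likelihood ratio is 0.84/0.098 = 8.5714.
Posterior odds = 0.23762 × 8.5714 = 2.0368, so P(H|E) = 2.0368/(1+2.0368) = 0.6707.

P(H | E) ≈ 0.6707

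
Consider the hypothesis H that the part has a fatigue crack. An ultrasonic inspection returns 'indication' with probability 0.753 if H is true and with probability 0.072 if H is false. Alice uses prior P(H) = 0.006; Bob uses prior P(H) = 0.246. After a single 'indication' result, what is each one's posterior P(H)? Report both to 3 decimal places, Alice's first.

Alice: 0.059; Bob: 0.773

The likelihood ratio for an 'indication' result is 0.753/0.072 = 10.458.
Alice: prior odds 0.006/0.994 = 0.0060362; posterior odds 0.063129; posterior probability 0.059.
Bob: prior odds 0.246/0.754 = 0.32626; posterior odds 3.4121; posterior probability 0.773.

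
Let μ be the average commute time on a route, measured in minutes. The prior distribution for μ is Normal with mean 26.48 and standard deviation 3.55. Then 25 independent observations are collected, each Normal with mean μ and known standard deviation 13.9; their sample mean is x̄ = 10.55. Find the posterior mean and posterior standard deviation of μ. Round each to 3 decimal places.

With known σ, the Normal prior is conjugate. Weight on the data is w = (n/σ²)/(n/σ² + 1/τ₀²) = 0.129393/(0.129393+0.0793493) = 0.61987.
Posterior mean = w·x̄ + (1−w)·μ₀ = 0.61987·10.55 + 0.38013·26.48 = 16.605. Posterior variance = 1/(0.129393+0.0793493) = 4.79060, so SD = 2.189.

Posterior mean ≈ 16.605; posterior SD ≈ 2.189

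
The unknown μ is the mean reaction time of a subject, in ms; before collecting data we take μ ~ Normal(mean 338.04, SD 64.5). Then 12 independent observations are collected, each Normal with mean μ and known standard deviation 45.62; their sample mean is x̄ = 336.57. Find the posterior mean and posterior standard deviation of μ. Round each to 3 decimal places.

Prior precision 1/τ₀² = 1/64.5² = 0.00024037; data precision n/σ² = 12/45.62² = 0.00576595.
Posterior precision = 0.00024037 + 0.00576595 = 0.00600632, giving posterior SD = 1/√0.00600632 = 12.903.
Posterior mean = (0.00024037·338.04 + 0.00576595·336.57) / 0.00600632 = 336.629.

Posterior mean ≈ 336.629; posterior SD ≈ 12.903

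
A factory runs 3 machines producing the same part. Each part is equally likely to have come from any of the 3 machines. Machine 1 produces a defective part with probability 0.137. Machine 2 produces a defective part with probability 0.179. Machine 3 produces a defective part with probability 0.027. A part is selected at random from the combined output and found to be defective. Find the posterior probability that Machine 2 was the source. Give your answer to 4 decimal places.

Posterior probability ≈ 0.5219

Tabulate prior·likelihood by source: [1] prior 0.333333, lik 0.137, product 0.04567; [2] prior 0.333333, lik 0.179, product 0.05967; [3] prior 0.333333, lik 0.027, product 0.009000.
Normalizing constant = 0.11433; the posterior for Machine 2 is its product over the sum, 0.05967/0.11433 = 0.5219.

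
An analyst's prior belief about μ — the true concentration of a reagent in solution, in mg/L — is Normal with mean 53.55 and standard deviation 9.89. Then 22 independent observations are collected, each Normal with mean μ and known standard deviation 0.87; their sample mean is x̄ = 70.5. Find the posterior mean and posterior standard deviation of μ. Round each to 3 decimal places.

Posterior mean ≈ 70.494; posterior SD ≈ 0.185

With known σ, the Normal prior is conjugate. Weight on the data is w = (n/σ²)/(n/σ² + 1/τ₀²) = 29.0659/(29.0659+0.0102237) = 0.99965.
Posterior mean = w·x̄ + (1−w)·μ₀ = 0.99965·70.5 + 0.00035162·53.55 = 70.494. Posterior variance = 1/(29.0659+0.0102237) = 0.0343924, so SD = 0.185.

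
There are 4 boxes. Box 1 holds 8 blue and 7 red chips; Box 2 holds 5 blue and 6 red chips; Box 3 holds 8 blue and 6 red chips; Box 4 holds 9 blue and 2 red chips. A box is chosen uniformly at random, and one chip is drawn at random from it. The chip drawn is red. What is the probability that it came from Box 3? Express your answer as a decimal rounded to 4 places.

Tabulate prior·likelihood by source: [1] prior 0.25, lik 0.4667, product 0.1167; [2] prior 0.25, lik 0.5455, product 0.1364; [3] prior 0.25, lik 0.4286, product 0.1071; [4] prior 0.25, lik 0.1818, product 0.04545.
Normalizing constant = 0.40563; the posterior for Box 3 is its product over the sum, 0.1071/0.40563 = 0.2641.

Posterior probability ≈ 0.2641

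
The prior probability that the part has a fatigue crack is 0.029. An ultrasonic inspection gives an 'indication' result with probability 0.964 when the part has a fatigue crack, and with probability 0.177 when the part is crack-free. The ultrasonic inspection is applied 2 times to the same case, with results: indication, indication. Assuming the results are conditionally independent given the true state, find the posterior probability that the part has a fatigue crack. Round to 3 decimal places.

With H the event that the part has a fatigue crack, the joint likelihood of the observed sequence is P(data|H) = 0.964·0.964 = 0.92930 and P(data|¬H) = 0.177·0.177 = 0.031329.
Bayes: P(H|data) = 0.029·0.92930 / (0.029·0.92930 + 0.971·0.031329) = 0.026950/0.057370 = 0.4698.

Posterior P(H) ≈ 0.470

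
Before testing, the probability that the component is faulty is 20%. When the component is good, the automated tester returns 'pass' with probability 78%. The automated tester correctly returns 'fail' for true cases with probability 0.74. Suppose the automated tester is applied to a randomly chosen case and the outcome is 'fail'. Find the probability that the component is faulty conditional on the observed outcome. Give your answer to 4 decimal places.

P(H | E) ≈ 0.4568

Let H be the event that the component is faulty. P(H) = 0.2, so P(¬H) = 0.8. With E the 'fail' result, P(E|H) = 0.74 and P(E|¬H) = 0.22.
P(E) = 0.74·0.2 + 0.22·0.8 = 0.14800 + 0.17600 = 0.32400.
By Bayes' theorem, P(H|E) = 0.14800 / 0.32400 = 0.4568.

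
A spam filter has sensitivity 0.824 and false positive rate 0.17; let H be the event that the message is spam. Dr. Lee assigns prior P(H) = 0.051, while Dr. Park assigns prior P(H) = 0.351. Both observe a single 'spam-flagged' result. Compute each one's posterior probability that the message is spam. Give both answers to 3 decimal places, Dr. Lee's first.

P('+'|H) = 0.824, P('+'|¬H) = 0.17.
Dr. Lee: numerator 0.824·0.051 = 0.042024; evidence = 0.042024+0.17·0.949 = 0.20335; posterior = 0.207.
Dr. Park: numerator 0.824·0.351 = 0.28922; evidence = 0.28922+0.17·0.649 = 0.39955; posterior = 0.724.

Dr. Lee: 0.207; Dr. Park: 0.724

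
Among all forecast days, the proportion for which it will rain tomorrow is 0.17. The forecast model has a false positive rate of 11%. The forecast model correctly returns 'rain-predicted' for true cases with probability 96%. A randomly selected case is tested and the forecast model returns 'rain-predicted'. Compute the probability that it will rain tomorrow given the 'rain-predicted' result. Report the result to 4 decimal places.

P(H | E) ≈ 0.6413

Let H be the event that it will rain tomorrow. P(H) = 0.17, so P(¬H) = 0.83. With E the 'rain-predicted' result, P(E|H) = 0.96 and P(E|¬H) = 0.11.
P(E) = 0.96·0.17 + 0.11·0.83 = 0.16320 + 0.091300 = 0.25450.
By Bayes' theorem, P(H|E) = 0.16320 / 0.25450 = 0.6413.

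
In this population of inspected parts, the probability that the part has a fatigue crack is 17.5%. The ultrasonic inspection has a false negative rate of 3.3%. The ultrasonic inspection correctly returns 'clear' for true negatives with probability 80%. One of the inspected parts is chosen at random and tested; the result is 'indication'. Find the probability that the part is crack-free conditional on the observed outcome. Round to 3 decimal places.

P(¬H | E) ≈ 0.494

Let H be the event that the part has a fatigue crack. P(H) = 0.175, so P(¬H) = 0.825. With E the 'indication' result, P(E|H) = 0.967 and P(E|¬H) = 0.2.
P(E) = 0.967·0.175 + 0.2·0.825 = 0.16922 + 0.16500 = 0.33422.
By Bayes' theorem, P(H|E) = 0.16922 / 0.33422 = 0.506. Hence P(¬H|E) = 1 − 0.506 = 0.494.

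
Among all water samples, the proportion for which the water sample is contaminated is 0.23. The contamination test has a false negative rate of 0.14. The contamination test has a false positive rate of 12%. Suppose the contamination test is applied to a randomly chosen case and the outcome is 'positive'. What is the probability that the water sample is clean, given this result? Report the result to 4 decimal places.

P(¬H | E) ≈ 0.3184

Let H be the event that the water sample is contaminated. P(H) = 0.23, so P(¬H) = 0.77. With E the 'positive' result, P(E|H) = 0.86 and P(E|¬H) = 0.12.
P(E) = 0.86·0.23 + 0.12·0.77 = 0.19780 + 0.092400 = 0.29020.
By Bayes' theorem, P(H|E) = 0.19780 / 0.29020 = 0.6816. Hence P(¬H|E) = 1 − 0.6816 = 0.3184.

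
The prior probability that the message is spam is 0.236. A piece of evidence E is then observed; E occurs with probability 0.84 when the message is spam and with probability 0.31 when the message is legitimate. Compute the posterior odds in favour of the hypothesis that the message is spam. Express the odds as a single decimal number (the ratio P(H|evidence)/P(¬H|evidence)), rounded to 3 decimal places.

Prior odds = 0.236/(1−0.236) = 0.30890. In log-odds, ln(0.30890) = -1.1747.
Add log likelihood ratio: ln(2.7097) = 0.99683.
Posterior log-odds = -0.17791, so posterior odds = exp(-0.17791) = 0.83702.

Posterior odds ≈ 0.837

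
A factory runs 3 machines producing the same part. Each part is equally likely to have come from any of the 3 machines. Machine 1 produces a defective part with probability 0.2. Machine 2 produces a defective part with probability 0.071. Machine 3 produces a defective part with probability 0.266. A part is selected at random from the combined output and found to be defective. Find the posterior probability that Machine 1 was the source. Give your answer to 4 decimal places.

P(defective|M1) = 0.2; P(defective|M2) = 0.071; P(defective|M3) = 0.266.
Prior × likelihood for each source: 0.333333·0.2=0.06667, 0.333333·0.071=0.02367, 0.333333·0.266=0.08867. Summing gives P(defective) = 0.17900.
P(Machine 1 | defective) = 0.06667 / 0.17900 = 0.3724.

Posterior probability ≈ 0.3724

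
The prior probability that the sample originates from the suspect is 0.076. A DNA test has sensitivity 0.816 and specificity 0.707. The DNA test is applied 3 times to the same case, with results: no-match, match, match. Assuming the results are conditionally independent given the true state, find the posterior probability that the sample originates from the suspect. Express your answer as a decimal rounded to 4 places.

Posterior P(H) ≈ 0.1424

Let H be the event that the sample originates from the suspect; start with P(H) = 0.076. P('match'|H) = 0.816, P('match'|¬H) = 0.293.
Update on result 1 ('no-match'): P(H) ← 0.184·0.0760 / (0.184·0.0760 + 0.707·0.9240) = 0.013984/0.66725 = 0.0210.
Update on result 2 ('match'): P(H) ← 0.816·0.0210 / (0.816·0.0210 + 0.293·0.9790) = 0.017101/0.30396 = 0.0563.
Update on result 3 ('match'): P(H) ← 0.816·0.0563 / (0.816·0.0563 + 0.293·0.9437) = 0.045910/0.32242 = 0.1424.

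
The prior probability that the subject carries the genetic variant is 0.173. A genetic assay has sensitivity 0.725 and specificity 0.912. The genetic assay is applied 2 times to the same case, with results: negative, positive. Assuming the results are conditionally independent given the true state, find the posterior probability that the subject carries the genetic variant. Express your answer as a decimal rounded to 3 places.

Posterior P(H) ≈ 0.342

With H the event that the subject carries the genetic variant, the joint likelihood of the observed sequence is P(data|H) = 0.275·0.725 = 0.19937 and P(data|¬H) = 0.912·0.088 = 0.080256.
Bayes: P(H|data) = 0.173·0.19937 / (0.173·0.19937 + 0.827·0.080256) = 0.034492/0.10086 = 0.3420.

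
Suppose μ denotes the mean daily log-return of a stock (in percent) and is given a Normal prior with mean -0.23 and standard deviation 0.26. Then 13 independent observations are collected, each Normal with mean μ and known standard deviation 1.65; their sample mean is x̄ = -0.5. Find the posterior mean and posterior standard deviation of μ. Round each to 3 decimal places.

Posterior mean ≈ -0.296; posterior SD ≈ 0.226

Prior precision 1/τ₀² = 1/0.26² = 14.7929; data precision n/σ² = 13/1.65² = 4.77502.
Posterior precision = 14.7929 + 4.77502 = 19.5679, giving posterior SD = 1/√19.5679 = 0.226.
Posterior mean = (14.7929·-0.23 + 4.77502·-0.5) / 19.5679 = -0.296.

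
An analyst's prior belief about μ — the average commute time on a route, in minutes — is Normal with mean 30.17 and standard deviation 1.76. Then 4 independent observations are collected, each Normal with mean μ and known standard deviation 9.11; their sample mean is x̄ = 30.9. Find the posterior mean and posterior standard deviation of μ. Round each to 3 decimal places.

Prior precision 1/τ₀² = 1/1.76² = 0.322831; data precision n/σ² = 4/9.11² = 0.0481974.
Posterior precision = 0.322831 + 0.0481974 = 0.371028, giving posterior SD = 1/√0.371028 = 1.642.
Posterior mean = (0.322831·30.17 + 0.0481974·30.9) / 0.371028 = 30.265.

Posterior mean ≈ 30.265; posterior SD ≈ 1.642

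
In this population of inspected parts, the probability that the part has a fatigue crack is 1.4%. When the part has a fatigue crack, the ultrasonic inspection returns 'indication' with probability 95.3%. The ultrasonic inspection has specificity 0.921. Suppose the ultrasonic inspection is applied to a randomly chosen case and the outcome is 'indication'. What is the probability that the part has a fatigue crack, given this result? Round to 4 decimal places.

P(H | E) ≈ 0.1462

Let H be the event that the part has a fatigue crack. P(H) = 0.014, so P(¬H) = 0.986. With E the 'indication' result, P(E|H) = 0.953 and P(E|¬H) = 0.079.
P(E) = 0.953·0.014 + 0.079·0.986 = 0.013342 + 0.077894 = 0.091236.
By Bayes' theorem, P(H|E) = 0.013342 / 0.091236 = 0.1462.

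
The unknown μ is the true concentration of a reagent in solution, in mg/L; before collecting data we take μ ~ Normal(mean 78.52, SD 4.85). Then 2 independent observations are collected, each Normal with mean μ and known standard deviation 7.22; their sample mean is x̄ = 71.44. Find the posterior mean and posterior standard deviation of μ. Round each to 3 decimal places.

With known σ, the Normal prior is conjugate. Weight on the data is w = (n/σ²)/(n/σ² + 1/τ₀²) = 0.0383668/(0.0383668+0.0425125) = 0.47437.
Posterior mean = w·x̄ + (1−w)·μ₀ = 0.47437·71.44 + 0.52563·78.52 = 75.161. Posterior variance = 1/(0.0383668+0.0425125) = 12.3641, so SD = 3.516.

Posterior mean ≈ 75.161; posterior SD ≈ 3.516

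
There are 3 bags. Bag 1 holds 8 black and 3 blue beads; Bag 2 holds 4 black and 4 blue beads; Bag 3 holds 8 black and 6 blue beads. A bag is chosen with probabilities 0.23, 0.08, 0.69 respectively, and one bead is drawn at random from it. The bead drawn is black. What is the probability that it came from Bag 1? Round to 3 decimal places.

P(black|Bag 1) = 0.7273; P(black|Bag 2) = 0.5; P(black|Bag 3) = 0.5714.
Prior × likelihood for each source: 0.23·0.7273=0.1673, 0.08·0.5=0.04000, 0.69·0.5714=0.3943. Summing gives P(black) = 0.60156.
P(Bag 1 | black) = 0.1673 / 0.60156 = 0.278.

Posterior probability ≈ 0.278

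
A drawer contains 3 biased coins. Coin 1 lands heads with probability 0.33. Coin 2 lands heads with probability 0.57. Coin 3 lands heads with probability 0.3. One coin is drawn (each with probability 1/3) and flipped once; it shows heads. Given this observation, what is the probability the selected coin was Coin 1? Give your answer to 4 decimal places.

Tabulate prior·likelihood by source: [1] prior 0.333333, lik 0.33, product 0.1100; [2] prior 0.333333, lik 0.57, product 0.1900; [3] prior 0.333333, lik 0.3, product 0.1000.
Normalizing constant = 0.40000; the posterior for Coin 1 is its product over the sum, 0.1100/0.40000 = 0.2750.

Posterior probability ≈ 0.2750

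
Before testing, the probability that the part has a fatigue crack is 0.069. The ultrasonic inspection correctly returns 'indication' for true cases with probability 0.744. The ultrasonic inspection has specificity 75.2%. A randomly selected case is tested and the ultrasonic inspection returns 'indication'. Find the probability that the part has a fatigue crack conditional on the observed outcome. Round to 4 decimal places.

P(H | E) ≈ 0.1819

Write H for 'the part has a fatigue crack'. Prior odds H:¬H = 0.069/0.931 = 0.074114. For the 'indication' outcome, the likelihood ratio is 0.744/0.248 = 3.0000.
Posterior odds = 0.074114 × 3.0000 = 0.22234, so P(H|E) = 0.22234/(1+0.22234) = 0.1819.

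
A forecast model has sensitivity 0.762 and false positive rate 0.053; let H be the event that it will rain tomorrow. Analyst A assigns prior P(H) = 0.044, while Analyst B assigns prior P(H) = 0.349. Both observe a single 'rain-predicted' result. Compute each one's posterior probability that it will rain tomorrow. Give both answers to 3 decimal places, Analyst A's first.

Analyst A: 0.398; Analyst B: 0.885

P('+'|H) = 0.762, P('+'|¬H) = 0.053.
Analyst A: numerator 0.762·0.044 = 0.033528; evidence = 0.033528+0.053·0.956 = 0.084196; posterior = 0.398.
Analyst B: numerator 0.762·0.349 = 0.26594; evidence = 0.26594+0.053·0.651 = 0.30044; posterior = 0.885.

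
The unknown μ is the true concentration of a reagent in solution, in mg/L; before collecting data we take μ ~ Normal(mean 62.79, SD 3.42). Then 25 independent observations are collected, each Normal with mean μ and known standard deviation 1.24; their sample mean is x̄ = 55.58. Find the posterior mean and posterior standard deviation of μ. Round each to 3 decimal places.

Prior precision 1/τ₀² = 1/3.42² = 0.0854964; data precision n/σ² = 25/1.24² = 16.2591.
Posterior precision = 0.0854964 + 16.2591 = 16.3446, giving posterior SD = 1/√16.3446 = 0.247.
Posterior mean = (0.0854964·62.79 + 16.2591·55.58) / 16.3446 = 55.618.

Posterior mean ≈ 55.618; posterior SD ≈ 0.247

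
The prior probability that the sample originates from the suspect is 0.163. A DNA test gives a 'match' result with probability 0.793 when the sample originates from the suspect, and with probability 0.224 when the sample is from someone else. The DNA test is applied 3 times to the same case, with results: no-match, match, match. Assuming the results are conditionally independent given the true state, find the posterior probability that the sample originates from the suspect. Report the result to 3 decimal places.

Posterior P(H) ≈ 0.394

Let H be the event that the sample originates from the suspect; start with P(H) = 0.163. P('match'|H) = 0.793, P('match'|¬H) = 0.224.
Update on result 1 ('no-match'): P(H) ← 0.207·0.1630 / (0.207·0.1630 + 0.776·0.8370) = 0.033741/0.68325 = 0.0494.
Update on result 2 ('match'): P(H) ← 0.793·0.0494 / (0.793·0.0494 + 0.224·0.9506) = 0.039161/0.25210 = 0.1553.
Update on result 3 ('match'): P(H) ← 0.793·0.1553 / (0.793·0.1553 + 0.224·0.8447) = 0.12318/0.31239 = 0.3943.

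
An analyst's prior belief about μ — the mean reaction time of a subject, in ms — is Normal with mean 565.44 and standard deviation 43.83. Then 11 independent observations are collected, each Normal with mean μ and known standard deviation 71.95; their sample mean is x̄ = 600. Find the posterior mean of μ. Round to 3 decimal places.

Posterior mean ≈ 593.200

Prior precision 1/τ₀² = 1/43.83² = 0.00052054; data precision n/σ² = 11/71.95² = 0.00212486.
Posterior precision = 0.00052054 + 0.00212486 = 0.00264541.
Posterior mean = (0.00052054·565.44 + 0.00212486·600) / 0.00264541 = 593.200.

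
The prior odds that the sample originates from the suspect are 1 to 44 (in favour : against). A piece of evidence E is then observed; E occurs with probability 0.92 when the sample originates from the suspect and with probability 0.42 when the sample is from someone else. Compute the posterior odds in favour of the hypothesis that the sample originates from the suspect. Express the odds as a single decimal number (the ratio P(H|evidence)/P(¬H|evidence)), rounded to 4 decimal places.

Prior odds = 1/44 = 0.022727. In log-odds, ln(0.022727) = -3.7842.
Add log likelihood ratio: ln(2.1905) = 0.78412.
Posterior log-odds = -3.0001, so posterior odds = exp(-3.0001) = 0.049784.

Posterior odds ≈ 0.0498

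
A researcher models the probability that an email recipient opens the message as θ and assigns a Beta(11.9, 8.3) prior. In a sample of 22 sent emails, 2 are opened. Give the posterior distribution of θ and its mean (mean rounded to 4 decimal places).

Posterior: Beta(13.9, 28.3); mean ≈ 0.3294

Observing 2 successes and 20 failures updates Beta(11.9, 8.3) by adding the success and failure counts to the two shape parameters: α = 11.9+2 = 13.9, β = 8.3+20 = 28.3.
E[θ | data] = 13.9/(13.9+28.3) = 0.3294.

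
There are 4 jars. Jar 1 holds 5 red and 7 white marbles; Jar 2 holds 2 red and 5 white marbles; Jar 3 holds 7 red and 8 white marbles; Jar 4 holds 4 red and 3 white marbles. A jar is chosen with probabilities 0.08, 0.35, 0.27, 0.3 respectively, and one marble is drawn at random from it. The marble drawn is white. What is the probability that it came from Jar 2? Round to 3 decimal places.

Posterior probability ≈ 0.439

Tabulate prior·likelihood by source: [1] prior 0.08, lik 0.5833, product 0.04667; [2] prior 0.35, lik 0.7143, product 0.2500; [3] prior 0.27, lik 0.5333, product 0.1440; [4] prior 0.3, lik 0.4286, product 0.1286.
Normalizing constant = 0.56924; the posterior for Jar 2 is its product over the sum, 0.2500/0.56924 = 0.439.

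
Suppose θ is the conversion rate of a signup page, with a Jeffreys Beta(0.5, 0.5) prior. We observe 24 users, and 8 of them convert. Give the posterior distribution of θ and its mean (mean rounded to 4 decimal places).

Observing 8 successes and 16 failures updates Beta(0.5, 0.5) by adding the success and failure counts to the two shape parameters: α = 0.5+8 = 8.5, β = 0.5+16 = 16.5.
Posterior mean = α/(α+β) = 8.5/25 = 0.3400.

Posterior: Beta(8.5, 16.5); mean ≈ 0.3400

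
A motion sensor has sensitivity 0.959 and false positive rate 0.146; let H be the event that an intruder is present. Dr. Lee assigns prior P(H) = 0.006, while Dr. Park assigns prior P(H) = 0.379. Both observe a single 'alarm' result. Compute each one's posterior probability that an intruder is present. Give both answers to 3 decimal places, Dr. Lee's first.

P('+'|H) = 0.959, P('+'|¬H) = 0.146.
Dr. Lee: numerator 0.959·0.006 = 0.0057540; evidence = 0.0057540+0.146·0.994 = 0.15088; posterior = 0.038.
Dr. Park: numerator 0.959·0.379 = 0.36346; evidence = 0.36346+0.146·0.621 = 0.45413; posterior = 0.800.

Dr. Lee: 0.038; Dr. Park: 0.800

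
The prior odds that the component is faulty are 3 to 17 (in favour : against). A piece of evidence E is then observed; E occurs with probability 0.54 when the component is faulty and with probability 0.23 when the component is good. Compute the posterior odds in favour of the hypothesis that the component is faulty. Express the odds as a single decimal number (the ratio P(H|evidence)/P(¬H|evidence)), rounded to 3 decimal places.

Prior odds = 3/17 = 0.17647.
Likelihood ratio for E = 0.54/0.23 = 2.3478.
Posterior odds = prior odds × LR = 0.41432.

Posterior odds ≈ 0.414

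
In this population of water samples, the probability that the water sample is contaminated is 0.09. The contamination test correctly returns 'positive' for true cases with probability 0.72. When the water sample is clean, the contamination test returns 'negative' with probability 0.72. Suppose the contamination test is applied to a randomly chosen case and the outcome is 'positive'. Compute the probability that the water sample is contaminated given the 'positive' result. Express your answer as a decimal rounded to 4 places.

Write H for 'the water sample is contaminated'. Prior odds H:¬H = 0.09/0.91 = 0.098901. For the 'positive' outcome, the likelihood ratio is 0.72/0.28 = 2.5714.
Posterior odds = 0.098901 × 2.5714 = 0.25432, so P(H|E) = 0.25432/(1+0.25432) = 0.2028.

P(H | E) ≈ 0.2028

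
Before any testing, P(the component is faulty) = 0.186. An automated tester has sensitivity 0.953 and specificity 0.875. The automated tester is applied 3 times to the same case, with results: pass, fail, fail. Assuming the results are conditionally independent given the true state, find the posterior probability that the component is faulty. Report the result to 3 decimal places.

Let H be the event that the component is faulty; start with P(H) = 0.186. P('fail'|H) = 0.953, P('fail'|¬H) = 0.125.
Update on result 1 ('pass'): P(H) ← 0.047·0.1860 / (0.047·0.1860 + 0.875·0.8140) = 0.0087420/0.72099 = 0.0121.
Update on result 2 ('fail'): P(H) ← 0.953·0.0121 / (0.953·0.0121 + 0.125·0.9879) = 0.011555/0.13504 = 0.0856.
Update on result 3 ('fail'): P(H) ← 0.953·0.0856 / (0.953·0.0856 + 0.125·0.9144) = 0.081547/0.19585 = 0.4164.

Posterior P(H) ≈ 0.416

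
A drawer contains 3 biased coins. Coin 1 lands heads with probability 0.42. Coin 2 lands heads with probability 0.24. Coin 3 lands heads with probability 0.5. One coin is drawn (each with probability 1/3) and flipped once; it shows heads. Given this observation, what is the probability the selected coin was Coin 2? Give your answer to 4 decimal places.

P(heads|C1) = 0.42; P(heads|C2) = 0.24; P(heads|C3) = 0.5.
Prior × likelihood for each source: 0.333333·0.42=0.1400, 0.333333·0.24=0.08000, 0.333333·0.5=0.1667. Summing gives P(heads) = 0.38667.
P(Coin 2 | heads) = 0.08000 / 0.38667 = 0.2069.

Posterior probability ≈ 0.2069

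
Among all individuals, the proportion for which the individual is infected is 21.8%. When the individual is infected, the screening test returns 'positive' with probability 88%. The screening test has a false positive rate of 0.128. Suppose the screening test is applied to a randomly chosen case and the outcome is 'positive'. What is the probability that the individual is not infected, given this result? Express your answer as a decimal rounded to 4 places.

P(¬H | E) ≈ 0.3429

Write H for 'the individual is infected'. Prior odds H:¬H = 0.218/0.782 = 0.27877. For the 'positive' outcome, the likelihood ratio is 0.88/0.128 = 6.8750.
Posterior odds = 0.27877 × 6.8750 = 1.9166, so P(H|E) = 1.9166/(1+1.9166) = 0.6571. Then P(¬H|E) = 1 − 0.6571 = 0.3429.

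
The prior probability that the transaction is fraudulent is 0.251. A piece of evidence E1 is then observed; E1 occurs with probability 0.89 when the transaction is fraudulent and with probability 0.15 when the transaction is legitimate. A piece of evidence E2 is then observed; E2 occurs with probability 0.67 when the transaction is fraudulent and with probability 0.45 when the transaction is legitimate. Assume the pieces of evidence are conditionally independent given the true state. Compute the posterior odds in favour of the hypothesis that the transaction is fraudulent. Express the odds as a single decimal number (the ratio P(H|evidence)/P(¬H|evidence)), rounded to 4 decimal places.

Posterior odds ≈ 2.9604

Prior odds = 0.251/(1−0.251) = 0.33511.
Likelihood ratio for E1 = 0.89/0.15 = 5.9333.
Likelihood ratio for E2 = 0.67/0.45 = 1.4889.
Posterior odds = prior odds × LR₁ × LR₂ = 2.9604.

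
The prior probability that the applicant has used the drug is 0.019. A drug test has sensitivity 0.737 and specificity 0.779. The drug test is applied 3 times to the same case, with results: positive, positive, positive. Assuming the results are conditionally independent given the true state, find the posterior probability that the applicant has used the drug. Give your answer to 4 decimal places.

Posterior P(H) ≈ 0.4180

Let H be the event that the applicant has used the drug; start with P(H) = 0.019. P('positive'|H) = 0.737, P('positive'|¬H) = 0.221.
Update on result 1 ('positive'): P(H) ← 0.737·0.0190 / (0.737·0.0190 + 0.221·0.9810) = 0.014003/0.23080 = 0.0607.
Update on result 2 ('positive'): P(H) ← 0.737·0.0607 / (0.737·0.0607 + 0.221·0.9393) = 0.044714/0.25231 = 0.1772.
Update on result 3 ('positive'): P(H) ← 0.737·0.1772 / (0.737·0.1772 + 0.221·0.8228) = 0.13061/0.31245 = 0.4180.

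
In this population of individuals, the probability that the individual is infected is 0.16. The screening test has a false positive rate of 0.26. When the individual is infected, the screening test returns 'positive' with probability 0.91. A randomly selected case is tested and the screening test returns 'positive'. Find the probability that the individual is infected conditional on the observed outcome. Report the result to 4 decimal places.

Write H for 'the individual is infected'. Prior odds H:¬H = 0.16/0.84 = 0.19048. For the 'positive' outcome, the likelihood ratio is 0.91/0.26 = 3.5000.
Posterior odds = 0.19048 × 3.5000 = 0.66667, so P(H|E) = 0.66667/(1+0.66667) = 0.4000.

P(H | E) ≈ 0.4000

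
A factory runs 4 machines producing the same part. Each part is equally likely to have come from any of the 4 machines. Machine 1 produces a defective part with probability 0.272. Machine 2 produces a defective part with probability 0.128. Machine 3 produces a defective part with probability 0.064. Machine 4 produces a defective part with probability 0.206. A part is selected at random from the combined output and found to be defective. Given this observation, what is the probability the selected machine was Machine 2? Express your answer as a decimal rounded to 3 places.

P(defective|M1) = 0.272; P(defective|M2) = 0.128; P(defective|M3) = 0.064; P(defective|M4) = 0.206.
Prior × likelihood for each source: 0.25·0.272=0.06800, 0.25·0.128=0.03200, 0.25·0.064=0.01600, 0.25·0.206=0.05150. Summing gives P(defective) = 0.16750.
P(Machine 2 | defective) = 0.03200 / 0.16750 = 0.191.

Posterior probability ≈ 0.191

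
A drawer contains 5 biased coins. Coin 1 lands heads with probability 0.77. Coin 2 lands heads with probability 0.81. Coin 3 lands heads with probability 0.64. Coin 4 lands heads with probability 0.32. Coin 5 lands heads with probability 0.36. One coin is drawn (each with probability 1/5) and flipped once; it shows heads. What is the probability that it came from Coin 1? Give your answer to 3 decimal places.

Tabulate prior·likelihood by source: [1] prior 0.2, lik 0.77, product 0.1540; [2] prior 0.2, lik 0.81, product 0.1620; [3] prior 0.2, lik 0.64, product 0.1280; [4] prior 0.2, lik 0.32, product 0.06400; [5] prior 0.2, lik 0.36, product 0.07200.
Normalizing constant = 0.58000; the posterior for Coin 1 is its product over the sum, 0.1540/0.58000 = 0.266.

Posterior probability ≈ 0.266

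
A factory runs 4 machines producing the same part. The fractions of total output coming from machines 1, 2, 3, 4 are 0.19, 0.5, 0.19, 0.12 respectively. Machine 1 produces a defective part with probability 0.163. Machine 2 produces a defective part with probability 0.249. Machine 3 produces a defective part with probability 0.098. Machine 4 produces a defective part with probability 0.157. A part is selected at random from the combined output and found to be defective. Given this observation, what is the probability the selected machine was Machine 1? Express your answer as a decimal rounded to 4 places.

Tabulate prior·likelihood by source: [1] prior 0.19, lik 0.163, product 0.03097; [2] prior 0.5, lik 0.249, product 0.1245; [3] prior 0.19, lik 0.098, product 0.01862; [4] prior 0.12, lik 0.157, product 0.01884.
Normalizing constant = 0.19293; the posterior for Machine 1 is its product over the sum, 0.03097/0.19293 = 0.1605.

Posterior probability ≈ 0.1605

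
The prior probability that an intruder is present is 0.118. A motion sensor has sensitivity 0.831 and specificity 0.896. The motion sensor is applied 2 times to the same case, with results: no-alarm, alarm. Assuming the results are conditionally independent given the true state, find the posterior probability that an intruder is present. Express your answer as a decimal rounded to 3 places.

Posterior P(H) ≈ 0.168

With H the event that an intruder is present, the joint likelihood of the observed sequence is P(data|H) = 0.169·0.831 = 0.14044 and P(data|¬H) = 0.896·0.104 = 0.093184.
Bayes: P(H|data) = 0.118·0.14044 / (0.118·0.14044 + 0.882·0.093184) = 0.016572/0.098760 = 0.1678.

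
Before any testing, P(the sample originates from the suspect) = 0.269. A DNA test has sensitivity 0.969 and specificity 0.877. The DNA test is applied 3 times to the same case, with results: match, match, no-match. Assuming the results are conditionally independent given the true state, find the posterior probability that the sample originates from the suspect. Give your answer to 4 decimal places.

Let H be the event that the sample originates from the suspect; start with P(H) = 0.269. P('match'|H) = 0.969, P('match'|¬H) = 0.123.
Update on result 1 ('match'): P(H) ← 0.969·0.2690 / (0.969·0.2690 + 0.123·0.7310) = 0.26066/0.35057 = 0.7435.
Update on result 2 ('match'): P(H) ← 0.969·0.7435 / (0.969·0.7435 + 0.123·0.2565) = 0.72048/0.75202 = 0.9581.
Update on result 3 ('no-match'): P(H) ← 0.031·0.9581 / (0.031·0.9581 + 0.877·0.0419) = 0.029700/0.066488 = 0.4467.

Posterior P(H) ≈ 0.4467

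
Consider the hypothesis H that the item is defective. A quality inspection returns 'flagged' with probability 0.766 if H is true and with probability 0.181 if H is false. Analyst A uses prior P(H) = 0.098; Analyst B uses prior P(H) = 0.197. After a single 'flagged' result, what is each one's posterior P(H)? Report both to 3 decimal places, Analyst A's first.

P('+'|H) = 0.766, P('+'|¬H) = 0.181.
Analyst A: numerator 0.766·0.098 = 0.075068; evidence = 0.075068+0.181·0.902 = 0.23833; posterior = 0.315.
Analyst B: numerator 0.766·0.197 = 0.15090; evidence = 0.15090+0.181·0.803 = 0.29624; posterior = 0.509.

Analyst A: 0.315; Analyst B: 0.509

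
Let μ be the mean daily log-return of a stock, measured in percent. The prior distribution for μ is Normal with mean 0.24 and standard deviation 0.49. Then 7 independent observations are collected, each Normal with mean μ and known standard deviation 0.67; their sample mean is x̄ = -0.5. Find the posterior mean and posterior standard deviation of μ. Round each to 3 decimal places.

With known σ, the Normal prior is conjugate. Weight on the data is w = (n/σ²)/(n/σ² + 1/τ₀²) = 15.5937/(15.5937+4.16493) = 0.78921.
Posterior mean = w·x̄ + (1−w)·μ₀ = 0.78921·-0.5 + 0.21079·0.24 = -0.344. Posterior variance = 1/(15.5937+4.16493) = 0.0506109, so SD = 0.225.

Posterior mean ≈ -0.344; posterior SD ≈ 0.225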